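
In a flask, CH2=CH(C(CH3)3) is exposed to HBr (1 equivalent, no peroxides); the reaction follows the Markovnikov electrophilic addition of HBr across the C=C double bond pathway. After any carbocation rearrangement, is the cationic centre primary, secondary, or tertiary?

tertiary

Step 1: Protonation of the alkene by HBr: the π bond acts as the nucleophile and picks up H⁺, giving the more stable (Markovnikov) secondary carbocation. The H–Br bond breaks heterolytically, releasing Br⁻.
Step 2: A methyl group with its bonding pair migrates from the adjacent tert-butyl carbon to the cationic centre — a 1,2-methyl shift — upgrading the secondary cation to a tertiary one.
The cation rearranges from secondary to tertiary via a 1,2-methyl shift from the adjacent tert-butyl carbon; the tertiary cation is what reacts next.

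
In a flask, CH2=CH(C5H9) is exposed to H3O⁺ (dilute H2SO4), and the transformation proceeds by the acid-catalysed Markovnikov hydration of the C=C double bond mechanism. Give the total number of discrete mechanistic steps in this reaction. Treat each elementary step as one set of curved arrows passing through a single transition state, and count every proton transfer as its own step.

4

Step 1: Protonation of the alkene by H3O⁺: the π bond acts as the nucleophile and picks up H⁺, giving the more stable (Markovnikov) secondary carbocation. H2O is released.
Step 2: Carbocation rearrangement: a 1,2-hydride shift from the adjacent cyclopentyl carbon converts the initially-formed secondary cation into the more stable tertiary cation.
Step 3: A lone pair on the oxygen of H2O attacks the carbocation, forming a C–O bond and an oxonium ion (a protonated alcohol).
Step 4: Deprotonation of the oxonium ion by a water molecule delivers the neutral alcohol and regenerates the acid catalyst.
Total: 4 elementary steps.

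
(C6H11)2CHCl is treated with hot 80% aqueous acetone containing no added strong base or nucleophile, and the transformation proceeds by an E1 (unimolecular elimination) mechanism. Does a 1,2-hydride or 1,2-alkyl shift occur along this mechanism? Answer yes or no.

The first-formed carbocation is secondary.
The adjacent cyclohexyl carbon already bears 2 other carbon substituents and has a hydrogen to migrate; after a 1,2-hydride shift from that carbon the positive charge sits on a tertiary centre.
Tertiary is more stable than secondary, so the shift occurs.

yes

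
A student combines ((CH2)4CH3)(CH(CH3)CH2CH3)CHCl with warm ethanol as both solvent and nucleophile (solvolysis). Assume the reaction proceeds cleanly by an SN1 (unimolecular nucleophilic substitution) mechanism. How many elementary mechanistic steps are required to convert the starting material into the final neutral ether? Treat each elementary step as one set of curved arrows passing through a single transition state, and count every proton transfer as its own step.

4

Step 1: The C–Cl bond breaks with both electrons going to the chloride; Cl⁻ leaves and a secondary carbocation remains.
Step 2: A 1,2-hydride shift from the adjacent sec-butyl carbon moves the positive charge from the secondary centre to an adjacent carbon, generating a more stable tertiary carbocation.
Step 3: CH3CH2OH donates an oxygen lone pair into the empty p orbital of the cation, giving a protonated ether (an oxonium ion).
Step 4: Deprotonation of the oxonium oxygen by solvent ethanol yields the neutral ether.
Total: 4 elementary steps.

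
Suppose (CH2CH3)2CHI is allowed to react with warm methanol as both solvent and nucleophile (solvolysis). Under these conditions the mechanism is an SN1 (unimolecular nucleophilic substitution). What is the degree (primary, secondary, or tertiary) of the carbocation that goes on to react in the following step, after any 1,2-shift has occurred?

Step 1: Ionisation: the C–I σ-bond cleaves heterolytically; both bonding electrons depart with I⁻, leaving a secondary carbocation at the α-carbon.
No single 1,2-shift to an adjacent carbon would give a more-substituted cation, so no rearrangement occurs.

secondary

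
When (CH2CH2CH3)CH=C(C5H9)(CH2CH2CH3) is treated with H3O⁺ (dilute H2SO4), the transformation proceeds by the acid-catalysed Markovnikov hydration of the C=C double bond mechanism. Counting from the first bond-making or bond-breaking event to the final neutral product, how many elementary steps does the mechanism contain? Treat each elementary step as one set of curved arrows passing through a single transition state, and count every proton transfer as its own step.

Step 1: Electrophilic addition begins with the π(C=C) electrons forming a bond to the proton of H3O⁺. Following Markovnikov's rule, the resulting cation is tertiary. H2O is released.
(No 1,2-shift: no single shift to an adjacent carbon would give a more stable cation.)
Step 2: A lone pair on the oxygen of H2O attacks the carbocation, forming a C–O bond and an oxonium ion (a protonated alcohol).
Step 3: Deprotonation of the oxonium ion by a water molecule delivers the neutral alcohol and regenerates the acid catalyst.
Total: 3 elementary steps.

3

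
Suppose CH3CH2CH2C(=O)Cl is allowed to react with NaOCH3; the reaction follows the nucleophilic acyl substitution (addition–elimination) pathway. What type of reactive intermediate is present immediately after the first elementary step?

tetrahedral intermediate

Step 1: CH3O⁻ adds to the carbonyl carbon; the C=O π electrons shift onto oxygen and a tetrahedral alkoxide intermediate forms.
After step 1 the species present is a tetrahedral intermediate.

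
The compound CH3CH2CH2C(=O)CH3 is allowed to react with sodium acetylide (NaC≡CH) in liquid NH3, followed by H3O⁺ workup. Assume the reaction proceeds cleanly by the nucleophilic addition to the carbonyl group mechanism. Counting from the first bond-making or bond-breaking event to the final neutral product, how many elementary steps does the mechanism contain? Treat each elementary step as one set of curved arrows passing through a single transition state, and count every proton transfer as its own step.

2

Step 1: Nucleophilic addition: HC≡C⁻ adds to the carbonyl carbon, pushing the π(C=O) electron pair onto oxygen and giving a tetrahedral alkoxide.
Step 2: On H3O⁺ workup the alkoxide oxygen is protonated, giving a propargyl alcohol.
Total: 2 elementary steps.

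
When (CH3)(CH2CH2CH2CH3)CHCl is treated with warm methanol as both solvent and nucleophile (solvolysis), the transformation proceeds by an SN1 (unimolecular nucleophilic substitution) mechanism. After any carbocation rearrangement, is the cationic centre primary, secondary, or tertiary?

Step 1: Rate-determining heterolysis of the C–Cl bond gives Cl⁻ and a secondary carbocation.
No single 1,2-shift to an adjacent carbon would give a more-substituted cation, so no rearrangement occurs.

secondary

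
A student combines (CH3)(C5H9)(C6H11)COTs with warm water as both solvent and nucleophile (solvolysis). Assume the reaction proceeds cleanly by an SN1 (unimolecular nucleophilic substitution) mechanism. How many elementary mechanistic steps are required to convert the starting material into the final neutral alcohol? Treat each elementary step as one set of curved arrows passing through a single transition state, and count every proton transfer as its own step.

Step 1: Ionisation: the C–O σ-bond cleaves heterolytically; both bonding electrons depart with TsO⁻, leaving a tertiary carbocation at the α-carbon.
(No 1,2-shift: no single shift to an adjacent carbon would give a more stable cation.)
Step 2: A lone pair on the oxygen of H2O attacks the carbocation, forming a new C–O σ-bond and an oxonium ion.
Step 3: Deprotonation of the oxonium oxygen by solvent water yields the neutral alcohol.
Total: 3 elementary steps.

3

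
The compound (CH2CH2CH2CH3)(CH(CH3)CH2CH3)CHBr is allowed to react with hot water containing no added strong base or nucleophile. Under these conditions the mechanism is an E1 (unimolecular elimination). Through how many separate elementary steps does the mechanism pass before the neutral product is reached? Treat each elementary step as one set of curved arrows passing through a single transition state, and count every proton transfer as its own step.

Step 1: Rate-determining heterolysis of the C–Br bond gives Br⁻ and a secondary carbocation.
Step 2: A hydride (H with its bonding pair) migrates from the adjacent sec-butyl carbon to the cationic centre — a 1,2-hydride shift — upgrading the secondary cation to a tertiary one.
Step 3: Loss of a β-proton to a water molecule of the solvent: the C–H bonding pair collapses toward the cationic carbon to form the C=C π bond, yielding the alkene.
Total: 3 elementary steps.

3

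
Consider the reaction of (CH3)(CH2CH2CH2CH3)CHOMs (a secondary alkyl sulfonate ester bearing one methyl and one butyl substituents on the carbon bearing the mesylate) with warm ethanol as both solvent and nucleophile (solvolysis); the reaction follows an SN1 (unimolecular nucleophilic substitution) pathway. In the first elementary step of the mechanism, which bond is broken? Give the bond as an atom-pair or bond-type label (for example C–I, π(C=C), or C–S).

C–O

Step 1: Rate-determining heterolysis of the C–O bond gives MsO⁻ and a secondary carbocation.
The bond broken in this step is the C–O bond.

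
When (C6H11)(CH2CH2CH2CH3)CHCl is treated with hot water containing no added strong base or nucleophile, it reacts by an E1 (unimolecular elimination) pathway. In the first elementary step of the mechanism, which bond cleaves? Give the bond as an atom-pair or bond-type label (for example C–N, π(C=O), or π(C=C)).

C–Cl

Step 1: Rate-determining heterolysis of the C–Cl bond gives Cl⁻ and a secondary carbocation.
The bond broken in this step is the C–Cl bond.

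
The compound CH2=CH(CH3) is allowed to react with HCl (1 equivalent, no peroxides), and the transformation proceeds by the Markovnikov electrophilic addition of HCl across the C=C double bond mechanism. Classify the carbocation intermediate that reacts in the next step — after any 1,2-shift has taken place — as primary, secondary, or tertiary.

Step 1: The π electrons of the C=C bond attack a proton of HCl; Markovnikov addition places the new C–H on the less-substituted alkene carbon, so the positive charge ends up on the more-substituted carbon — a secondary carbocation. The H–Cl bond breaks heterolytically, releasing Cl⁻.
No single 1,2-shift to an adjacent carbon would give a more-substituted cation, so no rearrangement occurs.

secondary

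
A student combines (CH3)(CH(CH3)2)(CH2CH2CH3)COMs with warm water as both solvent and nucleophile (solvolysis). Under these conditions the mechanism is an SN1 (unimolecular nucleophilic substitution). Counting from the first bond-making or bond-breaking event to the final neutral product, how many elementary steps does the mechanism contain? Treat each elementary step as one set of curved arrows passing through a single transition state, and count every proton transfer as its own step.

3

Step 1: The C–O bond breaks with both electrons going to the mesylate; MsO⁻ leaves and a tertiary carbocation remains.
(No 1,2-shift: no single shift to an adjacent carbon would give a more stable cation.)
Step 2: Nucleophilic capture: the oxygen of H2O bonds to the cationic carbon, producing an oxonium-ion intermediate.
Step 3: Deprotonation of the oxonium oxygen by solvent water yields the neutral alcohol.
Total: 3 elementary steps.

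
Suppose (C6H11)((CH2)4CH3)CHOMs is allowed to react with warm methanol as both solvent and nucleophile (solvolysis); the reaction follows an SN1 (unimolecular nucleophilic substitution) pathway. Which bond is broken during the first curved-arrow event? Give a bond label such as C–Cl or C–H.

C–O

Step 1: The C–O bond breaks with both electrons going to the mesylate; MsO⁻ leaves and a secondary carbocation remains.
The bond broken in this step is the C–O bond.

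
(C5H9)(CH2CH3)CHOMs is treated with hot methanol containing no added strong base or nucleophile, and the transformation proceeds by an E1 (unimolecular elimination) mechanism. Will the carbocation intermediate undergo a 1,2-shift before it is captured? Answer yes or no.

yes

The first-formed carbocation is secondary.
The adjacent cyclopentyl carbon already bears 2 other carbon substituents and has a hydrogen to migrate; after a 1,2-hydride shift from that carbon the positive charge sits on a tertiary centre.
Tertiary is more stable than secondary, so the shift occurs.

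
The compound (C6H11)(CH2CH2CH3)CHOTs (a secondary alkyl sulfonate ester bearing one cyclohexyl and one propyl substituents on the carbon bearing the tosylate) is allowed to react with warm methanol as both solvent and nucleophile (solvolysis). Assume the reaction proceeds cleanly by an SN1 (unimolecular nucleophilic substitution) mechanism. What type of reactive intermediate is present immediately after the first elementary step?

Step 1: The C–O bond breaks with both electrons going to the tosylate; TsO⁻ leaves and a secondary carbocation remains.
After step 1 the species present is a secondary carbocation.

secondary carbocation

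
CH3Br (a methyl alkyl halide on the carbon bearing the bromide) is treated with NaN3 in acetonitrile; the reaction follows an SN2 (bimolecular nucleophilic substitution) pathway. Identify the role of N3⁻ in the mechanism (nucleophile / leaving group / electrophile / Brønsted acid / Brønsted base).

Step 1: N3⁻ attacks the back face of the α-carbon while Br⁻ departs with the C–Br bonding pair — a single concerted displacement through a pentacoordinate transition state.
N3⁻ donates an electron pair to form a new σ-bond to carbon — it is the nucleophile.

nucleophile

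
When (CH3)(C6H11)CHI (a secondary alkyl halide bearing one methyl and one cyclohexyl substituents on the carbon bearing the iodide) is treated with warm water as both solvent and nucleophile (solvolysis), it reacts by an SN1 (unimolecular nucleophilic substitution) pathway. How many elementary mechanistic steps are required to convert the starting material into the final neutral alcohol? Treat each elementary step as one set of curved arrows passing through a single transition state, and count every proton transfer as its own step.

4

Step 1: Ionisation: the C–I σ-bond cleaves heterolytically; both bonding electrons depart with I⁻, leaving a secondary carbocation at the α-carbon.
Step 2: A 1,2-hydride shift from the adjacent cyclohexyl carbon moves the positive charge from the secondary centre to an adjacent carbon, generating a more stable tertiary carbocation.
Step 3: A lone pair on the oxygen of H2O attacks the carbocation, forming a new C–O σ-bond and an oxonium ion.
Step 4: A second solvent molecule removes the proton on oxygen, giving the neutral alcohol product.
Total: 4 elementary steps.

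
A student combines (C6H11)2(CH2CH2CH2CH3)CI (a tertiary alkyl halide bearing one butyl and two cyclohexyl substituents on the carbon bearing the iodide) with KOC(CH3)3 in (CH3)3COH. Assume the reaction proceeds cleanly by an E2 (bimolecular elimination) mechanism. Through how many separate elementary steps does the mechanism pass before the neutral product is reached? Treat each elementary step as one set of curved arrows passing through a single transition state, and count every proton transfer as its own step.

Step 1: In one step, (CH3)3CO⁻ pulls off a β-proton, the C–I bond cleaves, and a C=C double bond forms between the α- and β-carbons (E2, anti elimination).
Total: 1 elementary step.

1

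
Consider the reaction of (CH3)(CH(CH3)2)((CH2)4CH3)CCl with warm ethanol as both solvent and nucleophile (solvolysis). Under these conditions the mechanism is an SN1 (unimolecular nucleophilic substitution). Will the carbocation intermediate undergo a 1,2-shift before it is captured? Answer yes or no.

The first-formed carbocation is tertiary.
No single 1,2-shift to an adjacent carbon would produce a more-substituted cation than the one already present, so no rearrangement occurs.

no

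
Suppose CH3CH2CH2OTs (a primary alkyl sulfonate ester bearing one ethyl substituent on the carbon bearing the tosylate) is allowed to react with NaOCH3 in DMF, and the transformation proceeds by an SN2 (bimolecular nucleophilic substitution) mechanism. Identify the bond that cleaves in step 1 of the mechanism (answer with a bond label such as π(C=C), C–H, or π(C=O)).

C–O

Step 1: CH3O⁻ attacks the back face of the α-carbon while TsO⁻ departs with the C–O bonding pair — a single concerted displacement through a pentacoordinate transition state.
The bond broken in this step is the C–O bond.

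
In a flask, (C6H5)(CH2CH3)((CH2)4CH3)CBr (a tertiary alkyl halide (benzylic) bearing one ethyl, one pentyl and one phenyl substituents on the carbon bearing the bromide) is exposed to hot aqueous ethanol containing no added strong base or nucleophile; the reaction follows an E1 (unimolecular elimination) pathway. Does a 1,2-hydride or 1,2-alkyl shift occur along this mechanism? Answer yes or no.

The first-formed carbocation is tertiary.
No single 1,2-shift to an adjacent carbon would produce a more-substituted cation than the one already present, so no rearrangement occurs.

no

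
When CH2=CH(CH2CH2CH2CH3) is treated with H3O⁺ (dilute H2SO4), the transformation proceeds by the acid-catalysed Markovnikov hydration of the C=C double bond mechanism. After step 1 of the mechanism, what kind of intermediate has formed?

secondary carbocation

Step 1: The π electrons of the C=C bond attack a proton of H3O⁺; Markovnikov addition places the new C–H on the less-substituted alkene carbon, so the positive charge ends up on the more-substituted carbon — a secondary carbocation. H2O is released.
After step 1 the species present is a secondary carbocation.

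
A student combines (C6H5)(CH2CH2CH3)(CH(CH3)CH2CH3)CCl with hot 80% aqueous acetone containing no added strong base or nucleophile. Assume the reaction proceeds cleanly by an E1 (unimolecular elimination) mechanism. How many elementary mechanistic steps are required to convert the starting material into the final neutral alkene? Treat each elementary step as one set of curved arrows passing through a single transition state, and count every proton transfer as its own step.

Step 1: Unassisted departure of Cl⁻ (taking the C–Cl bonding pair) generates a tertiary carbocation.
(No 1,2-shift: no single shift to an adjacent carbon would give a more stable cation.)
Step 2: A weak base (a water molecule from the solvent) removes a proton from a carbon adjacent to the cationic centre; the electrons of that C–H bond become the new π(C=C) bond, giving the alkene.
Total: 2 elementary steps.

2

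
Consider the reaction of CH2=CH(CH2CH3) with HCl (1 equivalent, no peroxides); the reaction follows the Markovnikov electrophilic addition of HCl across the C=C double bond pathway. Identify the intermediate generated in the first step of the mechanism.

secondary carbocation

Step 1: Protonation of the alkene by HCl: the π bond acts as the nucleophile and picks up H⁺, giving the more stable (Markovnikov) secondary carbocation. The H–Cl bond breaks heterolytically, releasing Cl⁻.
After step 1 the species present is a secondary carbocation.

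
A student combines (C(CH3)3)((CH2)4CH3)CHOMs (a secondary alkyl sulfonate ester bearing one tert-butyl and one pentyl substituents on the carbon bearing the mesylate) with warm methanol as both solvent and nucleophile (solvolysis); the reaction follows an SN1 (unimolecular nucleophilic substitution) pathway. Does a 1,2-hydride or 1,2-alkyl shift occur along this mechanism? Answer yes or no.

The first-formed carbocation is secondary.
The adjacent tert-butyl carbon has no hydrogen but bears methyl groups; migration of one methyl with its bonding pair (a 1,2-methyl shift) places the charge on a tertiary centre.
Tertiary is more stable than secondary, so the shift occurs.

yes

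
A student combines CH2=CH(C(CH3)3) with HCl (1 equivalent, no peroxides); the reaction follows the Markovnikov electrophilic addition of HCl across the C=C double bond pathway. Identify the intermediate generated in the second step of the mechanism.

tertiary carbocation

Step 1: The π electrons of the C=C bond attack a proton of HCl; Markovnikov addition places the new C–H on the less-substituted alkene carbon, so the positive charge ends up on the more-substituted carbon — a secondary carbocation. The H–Cl bond breaks heterolytically, releasing Cl⁻.
Step 2: A 1,2-methyl shift from the adjacent tert-butyl carbon moves the positive charge from the secondary centre to an adjacent carbon, generating a more stable tertiary carbocation.
After step 2 the species present is a tertiary carbocation.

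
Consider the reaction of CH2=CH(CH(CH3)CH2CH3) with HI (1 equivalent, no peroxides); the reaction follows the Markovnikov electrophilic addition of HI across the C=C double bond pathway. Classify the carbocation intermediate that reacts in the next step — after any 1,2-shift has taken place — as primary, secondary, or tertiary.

Step 1: Protonation of the alkene by HI: the π bond acts as the nucleophile and picks up H⁺, giving the more stable (Markovnikov) secondary carbocation. The H–I bond breaks heterolytically, releasing I⁻.
Step 2: A 1,2-hydride shift from the adjacent sec-butyl carbon moves the positive charge from the secondary centre to an adjacent carbon, generating a more stable tertiary carbocation.
The cation rearranges from secondary to tertiary via a 1,2-hydride shift from the adjacent sec-butyl carbon; the tertiary cation is what reacts next.

tertiary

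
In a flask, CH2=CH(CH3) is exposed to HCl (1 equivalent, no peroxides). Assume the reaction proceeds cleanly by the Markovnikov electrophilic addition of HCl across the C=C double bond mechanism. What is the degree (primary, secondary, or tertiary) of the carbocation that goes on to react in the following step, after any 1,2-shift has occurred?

Step 1: Protonation of the alkene by HCl: the π bond acts as the nucleophile and picks up H⁺, giving the more stable (Markovnikov) secondary carbocation. The H–Cl bond breaks heterolytically, releasing Cl⁻.
No single 1,2-shift to an adjacent carbon would give a more-substituted cation, so no rearrangement occurs.

secondary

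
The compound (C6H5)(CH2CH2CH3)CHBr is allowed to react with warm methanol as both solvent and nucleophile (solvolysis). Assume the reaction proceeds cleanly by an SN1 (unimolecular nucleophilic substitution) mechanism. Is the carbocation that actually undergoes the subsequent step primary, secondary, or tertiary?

secondary

Step 1: Unassisted departure of Br⁻ (taking the C–Br bonding pair) generates a secondary carbocation.
No single 1,2-shift to an adjacent carbon would give a more-substituted cation, so no rearrangement occurs.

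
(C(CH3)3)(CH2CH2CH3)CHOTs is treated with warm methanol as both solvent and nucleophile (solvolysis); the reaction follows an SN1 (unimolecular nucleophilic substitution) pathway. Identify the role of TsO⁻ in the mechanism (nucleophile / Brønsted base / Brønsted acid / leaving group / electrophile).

Step 1: Unassisted departure of TsO⁻ (taking the C–O bonding pair) generates a secondary carbocation.
TsO⁻ departs with both electrons of the breaking σ-bond — that is the definition of a leaving group.

leaving group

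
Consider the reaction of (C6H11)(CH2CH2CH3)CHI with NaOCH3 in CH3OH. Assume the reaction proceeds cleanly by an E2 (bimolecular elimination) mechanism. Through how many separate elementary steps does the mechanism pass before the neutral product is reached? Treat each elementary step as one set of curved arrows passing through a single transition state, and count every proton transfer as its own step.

1

Step 1: Concerted anti-periplanar elimination: CH3O⁻ abstracts a β-H while I⁻ leaves, and the C–H electrons become the new C=C π bond — all in a single transition state.
Total: 1 elementary step.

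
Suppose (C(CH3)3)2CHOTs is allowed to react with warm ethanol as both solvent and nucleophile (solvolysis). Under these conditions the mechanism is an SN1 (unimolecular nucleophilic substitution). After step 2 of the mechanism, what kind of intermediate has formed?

tertiary carbocation

Step 1: Unassisted departure of TsO⁻ (taking the C–O bonding pair) generates a secondary carbocation.
Step 2: A 1,2-methyl shift from the adjacent tert-butyl carbon moves the positive charge from the secondary centre to an adjacent carbon, generating a more stable tertiary carbocation.
After step 2 the species present is a tertiary carbocation.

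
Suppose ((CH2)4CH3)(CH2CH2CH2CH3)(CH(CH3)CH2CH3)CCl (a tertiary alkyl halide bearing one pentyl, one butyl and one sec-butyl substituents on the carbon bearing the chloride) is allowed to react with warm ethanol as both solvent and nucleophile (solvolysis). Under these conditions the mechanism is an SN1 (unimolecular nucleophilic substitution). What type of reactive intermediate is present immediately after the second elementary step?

oxonium ion

Step 1: Rate-determining heterolysis of the C–Cl bond gives Cl⁻ and a tertiary carbocation.
Step 2: Nucleophilic capture: the oxygen of CH3CH2OH bonds to the cationic carbon, producing an oxonium-ion intermediate.
After step 2 the species present is an oxonium ion.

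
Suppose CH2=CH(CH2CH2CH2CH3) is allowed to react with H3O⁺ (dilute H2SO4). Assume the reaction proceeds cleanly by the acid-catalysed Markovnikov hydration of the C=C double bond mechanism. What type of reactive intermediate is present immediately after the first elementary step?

secondary carbocation

Step 1: Protonation of the alkene by H3O⁺: the π bond acts as the nucleophile and picks up H⁺, giving the more stable (Markovnikov) secondary carbocation. H2O is released.
After step 1 the species present is a secondary carbocation.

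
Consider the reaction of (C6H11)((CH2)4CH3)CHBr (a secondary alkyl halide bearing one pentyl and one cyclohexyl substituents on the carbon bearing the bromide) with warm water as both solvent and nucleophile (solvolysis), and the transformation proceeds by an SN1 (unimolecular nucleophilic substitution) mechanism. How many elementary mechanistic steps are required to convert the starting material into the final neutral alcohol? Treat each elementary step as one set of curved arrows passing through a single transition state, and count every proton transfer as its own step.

Step 1: The C–Br bond breaks with both electrons going to the bromide; Br⁻ leaves and a secondary carbocation remains.
Step 2: A hydride (H with its bonding pair) migrates from the adjacent cyclohexyl carbon to the cationic centre — a 1,2-hydride shift — upgrading the secondary cation to a tertiary one.
Step 3: A lone pair on the oxygen of H2O attacks the carbocation, forming a new C–O σ-bond and an oxonium ion.
Step 4: Deprotonation of the oxonium oxygen by solvent water yields the neutral alcohol.
Total: 4 elementary steps.

4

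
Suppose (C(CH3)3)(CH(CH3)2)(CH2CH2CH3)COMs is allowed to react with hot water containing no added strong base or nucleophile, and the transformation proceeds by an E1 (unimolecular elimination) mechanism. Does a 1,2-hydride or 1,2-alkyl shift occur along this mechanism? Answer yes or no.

no

The first-formed carbocation is tertiary.
No single 1,2-shift to an adjacent carbon would produce a more-substituted cation than the one already present, so no rearrangement occurs.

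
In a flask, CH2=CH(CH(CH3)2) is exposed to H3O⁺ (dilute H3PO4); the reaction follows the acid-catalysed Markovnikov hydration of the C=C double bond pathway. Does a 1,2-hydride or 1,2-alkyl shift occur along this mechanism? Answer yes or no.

The first-formed carbocation is secondary.
The adjacent isopropyl carbon already bears 2 other carbon substituents and has a hydrogen to migrate; after a 1,2-hydride shift from that carbon the positive charge sits on a tertiary centre.
Tertiary is more stable than secondary, so the shift occurs.

yes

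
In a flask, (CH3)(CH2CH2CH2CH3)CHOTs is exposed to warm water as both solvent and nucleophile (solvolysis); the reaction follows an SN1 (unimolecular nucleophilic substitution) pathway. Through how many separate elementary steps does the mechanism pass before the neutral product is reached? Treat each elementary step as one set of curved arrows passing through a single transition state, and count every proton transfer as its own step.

Step 1: Ionisation: the C–O σ-bond cleaves heterolytically; both bonding electrons depart with TsO⁻, leaving a secondary carbocation at the α-carbon.
(No 1,2-shift: no single shift to an adjacent carbon would give a more stable cation.)
Step 2: H2O donates an oxygen lone pair into the empty p orbital of the cation, giving a protonated alcohol (an oxonium ion).
Step 3: Deprotonation of the oxonium oxygen by solvent water yields the neutral alcohol.
Total: 3 elementary steps.

3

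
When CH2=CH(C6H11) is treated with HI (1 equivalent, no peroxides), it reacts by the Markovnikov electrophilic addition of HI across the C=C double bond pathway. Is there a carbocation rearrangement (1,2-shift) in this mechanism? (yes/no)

yes

The first-formed carbocation is secondary.
The adjacent cyclohexyl carbon already bears 2 other carbon substituents and has a hydrogen to migrate; after a 1,2-hydride shift from that carbon the positive charge sits on a tertiary centre.
Tertiary is more stable than secondary, so the shift occurs.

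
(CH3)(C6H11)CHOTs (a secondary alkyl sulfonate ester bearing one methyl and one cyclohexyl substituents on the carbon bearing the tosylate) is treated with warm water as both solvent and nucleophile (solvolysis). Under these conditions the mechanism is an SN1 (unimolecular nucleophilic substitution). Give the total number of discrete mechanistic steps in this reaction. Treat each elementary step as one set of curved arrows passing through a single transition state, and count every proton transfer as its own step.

Step 1: Ionisation: the C–O σ-bond cleaves heterolytically; both bonding electrons depart with TsO⁻, leaving a secondary carbocation at the α-carbon.
Step 2: A hydride (H with its bonding pair) migrates from the adjacent cyclohexyl carbon to the cationic centre — a 1,2-hydride shift — upgrading the secondary cation to a tertiary one.
Step 3: H2O donates an oxygen lone pair into the empty p orbital of the cation, giving a protonated alcohol (an oxonium ion).
Step 4: A second solvent molecule removes the proton on oxygen, giving the neutral alcohol product.
Total: 4 elementary steps.

4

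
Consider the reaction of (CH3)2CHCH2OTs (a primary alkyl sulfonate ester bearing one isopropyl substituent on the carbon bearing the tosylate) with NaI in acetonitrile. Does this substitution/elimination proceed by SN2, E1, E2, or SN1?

Conditions: a primary substrate with a strong nucleophile in the polar aprotic solvent acetonitrile.
These conditions are the textbook signature of the SN2 pathway.
An unhindered substrate with a strong nucleophile in a polar aprotic solvent favours one-step backside displacement.

SN2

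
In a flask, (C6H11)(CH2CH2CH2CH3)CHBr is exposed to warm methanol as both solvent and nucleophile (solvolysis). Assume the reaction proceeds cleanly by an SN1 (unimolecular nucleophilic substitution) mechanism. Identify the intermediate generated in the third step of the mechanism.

oxonium ion

Step 1: The C–Br bond breaks with both electrons going to the bromide; Br⁻ leaves and a secondary carbocation remains.
Step 2: A 1,2-hydride shift from the adjacent cyclohexyl carbon moves the positive charge from the secondary centre to an adjacent carbon, generating a more stable tertiary carbocation.
Step 3: CH3OH donates an oxygen lone pair into the empty p orbital of the cation, giving a protonated ether (an oxonium ion).
After step 3 the species present is an oxonium ion.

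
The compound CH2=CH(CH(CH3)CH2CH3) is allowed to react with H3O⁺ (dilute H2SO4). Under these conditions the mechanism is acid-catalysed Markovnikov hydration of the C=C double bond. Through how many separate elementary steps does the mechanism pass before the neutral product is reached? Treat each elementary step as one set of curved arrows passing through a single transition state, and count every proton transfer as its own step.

4

Step 1: Protonation of the alkene by H3O⁺: the π bond acts as the nucleophile and picks up H⁺, giving the more stable (Markovnikov) secondary carbocation. H2O is released.
Step 2: A hydride (H with its bonding pair) migrates from the adjacent sec-butyl carbon to the cationic centre — a 1,2-hydride shift — upgrading the secondary cation to a tertiary one.
Step 3: Nucleophilic capture of the cation by H2O produces the protonated alcohol (an oxonium ion).
Step 4: Deprotonation of the oxonium ion by a water molecule delivers the neutral alcohol and regenerates the acid catalyst.
Total: 4 elementary steps.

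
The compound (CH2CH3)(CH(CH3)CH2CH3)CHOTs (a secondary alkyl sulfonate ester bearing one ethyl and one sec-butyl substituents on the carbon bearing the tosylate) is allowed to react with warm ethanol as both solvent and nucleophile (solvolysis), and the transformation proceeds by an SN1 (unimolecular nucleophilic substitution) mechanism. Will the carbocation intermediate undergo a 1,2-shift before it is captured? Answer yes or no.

The first-formed carbocation is secondary.
The adjacent sec-butyl carbon already bears 2 other carbon substituents and has a hydrogen to migrate; after a 1,2-hydride shift from that carbon the positive charge sits on a tertiary centre.
Tertiary is more stable than secondary, so the shift occurs.

yes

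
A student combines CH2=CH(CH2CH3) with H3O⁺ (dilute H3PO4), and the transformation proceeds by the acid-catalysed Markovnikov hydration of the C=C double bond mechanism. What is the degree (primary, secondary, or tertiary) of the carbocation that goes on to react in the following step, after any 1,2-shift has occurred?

Step 1: Protonation of the alkene by H3O⁺: the π bond acts as the nucleophile and picks up H⁺, giving the more stable (Markovnikov) secondary carbocation. H2O is released.
No single 1,2-shift to an adjacent carbon would give a more-substituted cation, so no rearrangement occurs.

secondary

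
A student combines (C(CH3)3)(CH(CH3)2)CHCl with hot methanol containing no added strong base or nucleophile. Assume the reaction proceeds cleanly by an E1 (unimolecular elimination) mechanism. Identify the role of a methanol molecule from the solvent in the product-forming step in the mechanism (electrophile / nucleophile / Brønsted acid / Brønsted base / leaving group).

Brønsted base

Step 3: A weak base (a methanol molecule from the solvent) removes a proton from a carbon adjacent to the cationic centre; the electrons of that C–H bond become the new π(C=C) bond, giving the alkene.
A methanol molecule from the solvent in the product-forming step accepts a proton in a proton-transfer step — a Brønsted base.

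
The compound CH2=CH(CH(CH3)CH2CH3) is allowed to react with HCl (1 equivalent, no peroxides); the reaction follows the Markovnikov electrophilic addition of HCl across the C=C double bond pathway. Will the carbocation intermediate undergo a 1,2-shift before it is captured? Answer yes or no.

The first-formed carbocation is secondary.
The adjacent sec-butyl carbon already bears 2 other carbon substituents and has a hydrogen to migrate; after a 1,2-hydride shift from that carbon the positive charge sits on a tertiary centre.
Tertiary is more stable than secondary, so the shift occurs.

yes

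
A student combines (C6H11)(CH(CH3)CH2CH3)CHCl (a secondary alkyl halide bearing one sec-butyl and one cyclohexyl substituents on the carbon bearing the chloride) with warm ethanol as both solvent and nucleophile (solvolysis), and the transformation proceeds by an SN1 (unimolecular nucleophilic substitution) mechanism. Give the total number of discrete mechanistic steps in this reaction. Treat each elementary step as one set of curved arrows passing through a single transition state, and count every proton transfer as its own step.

Step 1: Rate-determining heterolysis of the C–Cl bond gives Cl⁻ and a secondary carbocation.
Step 2: A 1,2-hydride shift from the adjacent sec-butyl carbon moves the positive charge from the secondary centre to an adjacent carbon, generating a more stable tertiary carbocation.
Step 3: CH3CH2OH donates an oxygen lone pair into the empty p orbital of the cation, giving a protonated ether (an oxonium ion).
Step 4: Deprotonation of the oxonium oxygen by solvent ethanol yields the neutral ether.
Total: 4 elementary steps.

4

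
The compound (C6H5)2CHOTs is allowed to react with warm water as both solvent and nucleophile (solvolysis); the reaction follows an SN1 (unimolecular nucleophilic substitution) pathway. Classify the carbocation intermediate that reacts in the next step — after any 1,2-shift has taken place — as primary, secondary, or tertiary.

secondary

Step 1: Ionisation: the C–O σ-bond cleaves heterolytically; both bonding electrons depart with TsO⁻, leaving a secondary carbocation at the α-carbon.
No single 1,2-shift to an adjacent carbon would give a more-substituted cation, so no rearrangement occurs.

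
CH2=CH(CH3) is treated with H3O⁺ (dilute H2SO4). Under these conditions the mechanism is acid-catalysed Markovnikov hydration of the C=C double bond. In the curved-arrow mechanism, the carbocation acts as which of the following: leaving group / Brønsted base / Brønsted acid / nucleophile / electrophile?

electrophile

Step 2: Nucleophilic capture of the cation by H2O produces the protonated alcohol (an oxonium ion).
The carbocation accepts an electron pair into an empty or π* orbital — it is the electrophile.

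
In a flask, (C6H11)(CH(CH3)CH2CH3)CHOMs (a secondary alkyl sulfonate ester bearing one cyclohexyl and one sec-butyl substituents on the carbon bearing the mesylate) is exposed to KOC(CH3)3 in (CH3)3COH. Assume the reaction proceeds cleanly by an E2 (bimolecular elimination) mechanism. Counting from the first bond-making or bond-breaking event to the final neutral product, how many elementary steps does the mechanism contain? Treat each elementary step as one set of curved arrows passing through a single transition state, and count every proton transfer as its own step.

Step 1: In one step, (CH3)3CO⁻ pulls off a β-proton, the C–O bond cleaves, and a C=C double bond forms between the α- and β-carbons (E2, anti elimination).
Total: 1 elementary step.

1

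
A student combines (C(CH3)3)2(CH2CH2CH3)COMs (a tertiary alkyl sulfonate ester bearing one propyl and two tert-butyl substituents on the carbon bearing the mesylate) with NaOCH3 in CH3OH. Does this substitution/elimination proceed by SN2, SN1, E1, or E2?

E2

Conditions: a strong base with a tertiary substrate bearing a β-hydrogen.
These conditions are the textbook signature of the E2 pathway.
A strong (often hindered) base removes a β-H in concert with loss of the leaving group — bimolecular elimination.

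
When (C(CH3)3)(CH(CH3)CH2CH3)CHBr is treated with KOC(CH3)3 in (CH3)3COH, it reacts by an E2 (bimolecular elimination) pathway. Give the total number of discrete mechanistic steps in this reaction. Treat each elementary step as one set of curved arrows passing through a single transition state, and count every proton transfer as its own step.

Step 1: The strong base (CH3)3CO⁻ removes a β-hydrogen; in the same concerted event the electrons of the breaking C–H bond form the new π(C=C) bond and the C–Br σ-bond breaks, expelling Br⁻. Anti-periplanar geometry; one transition state.
Total: 1 elementary step.

1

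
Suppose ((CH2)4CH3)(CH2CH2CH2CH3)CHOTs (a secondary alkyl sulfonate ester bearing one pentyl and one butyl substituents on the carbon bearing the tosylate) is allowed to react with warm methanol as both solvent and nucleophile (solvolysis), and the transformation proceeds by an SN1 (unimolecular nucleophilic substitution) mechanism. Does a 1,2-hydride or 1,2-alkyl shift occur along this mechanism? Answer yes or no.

The first-formed carbocation is secondary.
No single 1,2-shift to an adjacent carbon would produce a more-substituted cation than the one already present, so no rearrangement occurs.

no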